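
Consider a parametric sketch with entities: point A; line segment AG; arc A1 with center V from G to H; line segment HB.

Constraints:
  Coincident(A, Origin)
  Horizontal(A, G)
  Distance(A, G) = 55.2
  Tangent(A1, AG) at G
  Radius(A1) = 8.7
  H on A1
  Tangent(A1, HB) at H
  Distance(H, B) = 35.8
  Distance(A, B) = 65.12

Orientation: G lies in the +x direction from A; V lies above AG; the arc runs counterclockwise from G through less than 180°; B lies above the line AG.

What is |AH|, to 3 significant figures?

64.3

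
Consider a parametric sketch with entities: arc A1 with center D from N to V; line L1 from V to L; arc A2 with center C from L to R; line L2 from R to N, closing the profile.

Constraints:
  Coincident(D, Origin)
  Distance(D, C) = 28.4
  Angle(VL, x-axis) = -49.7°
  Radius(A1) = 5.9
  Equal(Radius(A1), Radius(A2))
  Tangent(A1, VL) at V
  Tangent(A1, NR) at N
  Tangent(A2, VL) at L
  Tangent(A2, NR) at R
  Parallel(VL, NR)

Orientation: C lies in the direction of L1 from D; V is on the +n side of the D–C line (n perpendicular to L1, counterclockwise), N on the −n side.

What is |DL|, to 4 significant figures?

29.01

Tangency of A1 to both parallel lines with radius 5.9 puts V and N at D ± 5.9·n: V = (4.500, 3.816), N = (-4.500, -3.816). Equal radii place L and R the same way about C: L = C + 5.9·n = (22.87, -17.84), R = C − 5.9·n = (13.87, -25.48). Then |DL| = |L − D| = 29.01.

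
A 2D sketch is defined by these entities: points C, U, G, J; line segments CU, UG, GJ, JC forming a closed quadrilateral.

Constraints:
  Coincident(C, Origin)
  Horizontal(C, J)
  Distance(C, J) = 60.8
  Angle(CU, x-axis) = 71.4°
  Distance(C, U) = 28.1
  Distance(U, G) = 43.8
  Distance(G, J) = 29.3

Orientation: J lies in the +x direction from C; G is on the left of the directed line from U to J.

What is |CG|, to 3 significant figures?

59.8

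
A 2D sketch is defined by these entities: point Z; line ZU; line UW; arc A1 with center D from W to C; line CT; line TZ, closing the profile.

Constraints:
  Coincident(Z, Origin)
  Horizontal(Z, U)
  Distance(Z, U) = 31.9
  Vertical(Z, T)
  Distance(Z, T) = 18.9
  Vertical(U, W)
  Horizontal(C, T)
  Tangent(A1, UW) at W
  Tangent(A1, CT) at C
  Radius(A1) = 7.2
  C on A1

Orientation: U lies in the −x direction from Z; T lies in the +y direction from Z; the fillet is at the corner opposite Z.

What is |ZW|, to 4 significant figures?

33.98

Z is at the origin; ZU is horizontal with |ZU| = 31.9 and U on the −x side, so U = (-31.90, 0.000). Z and T share the same x with |ZT| = 18.9 and T on the +y side, so T = (0.000, 18.90). The virtual corner opposite Z is at (-31.90, 18.90). Tangency of A1 to UW means the radius DW is perpendicular to UW and the tangent condition forces DC to be normal to CT, with radius 7.2, so the center D sits 7.2 in from both sides at D = (-24.70, 11.70). That places the tangent points at W = (-31.90, 11.70) on UW and C = (-24.70, 18.90) on CT. Then |ZW| = |W − Z| = 33.98.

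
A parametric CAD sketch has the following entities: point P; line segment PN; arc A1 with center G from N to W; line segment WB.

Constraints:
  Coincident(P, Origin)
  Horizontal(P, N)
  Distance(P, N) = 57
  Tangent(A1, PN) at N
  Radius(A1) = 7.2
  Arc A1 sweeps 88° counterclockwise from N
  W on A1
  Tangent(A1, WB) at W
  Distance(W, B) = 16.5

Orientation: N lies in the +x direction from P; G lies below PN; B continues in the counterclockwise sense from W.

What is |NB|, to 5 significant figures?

24.693

P is at the origin; P and N share the same y with |PN| = 57.0 and N on the +x side, so N = (57.000, 0.0000). Since A1 is tangent to PN there, GN ⟂ PN, so G = N + (0, -7.2) = (57.000, -7.2000). On A1, N sits at bearing 90° from G; an 88° counterclockwise sweep puts W at bearing 178°, so W = G + 7.2·(cos 178°, sin 178°) = (49.804, -6.9487). A1 meets WB tangentially, so GW is at right angles to WB, so WB runs along (−sin 178°, cos 178°); with |WB| = 16.5, B = (49.229, -23.439). Then |NB| = |B − N| = 24.693.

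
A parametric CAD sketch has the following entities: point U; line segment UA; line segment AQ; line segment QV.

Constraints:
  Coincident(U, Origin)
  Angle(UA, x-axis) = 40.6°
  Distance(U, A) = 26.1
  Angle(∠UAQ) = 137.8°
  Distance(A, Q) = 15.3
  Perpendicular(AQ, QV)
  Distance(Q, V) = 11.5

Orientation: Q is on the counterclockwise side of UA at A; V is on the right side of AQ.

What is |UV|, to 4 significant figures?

45.19

∠UAQ = 137.8°, so AQ runs at 40.6° + (180° − 137.8°) = 82.80° from the x-axis; with |AQ| = 15.3, Q = A + 15.3·(cos 82.80°, sin 82.80°) = (21.73, 32.16). AQ ⟂ QV; with |QV| = 11.5 on the right of AQ, V = Q + 11.5·(0.9921, -0.1253) = (33.14, 30.72). Then |UV| = |V − U| = 45.19.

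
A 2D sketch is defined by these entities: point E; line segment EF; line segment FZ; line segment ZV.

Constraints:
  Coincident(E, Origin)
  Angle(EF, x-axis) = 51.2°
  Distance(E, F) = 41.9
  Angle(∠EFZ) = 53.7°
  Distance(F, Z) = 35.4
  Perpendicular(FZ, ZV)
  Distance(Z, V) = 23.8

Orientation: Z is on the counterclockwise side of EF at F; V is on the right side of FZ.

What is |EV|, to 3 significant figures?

58.5

∠EFZ = 53.7°, so FZ runs at 51.2° + (180° − 53.7°) = 178° from the x-axis; with |FZ| = 35.4, Z = F + 35.4·(cos 178°, sin 178°) = (-9.11, 34.2). FZ is perpendicular to ZV; with |ZV| = 23.8 on the right of FZ, V = Z + 23.8·(0.0436, 0.999) = (-8.07, 58.0). Then |EV| = |V − E| = 58.5.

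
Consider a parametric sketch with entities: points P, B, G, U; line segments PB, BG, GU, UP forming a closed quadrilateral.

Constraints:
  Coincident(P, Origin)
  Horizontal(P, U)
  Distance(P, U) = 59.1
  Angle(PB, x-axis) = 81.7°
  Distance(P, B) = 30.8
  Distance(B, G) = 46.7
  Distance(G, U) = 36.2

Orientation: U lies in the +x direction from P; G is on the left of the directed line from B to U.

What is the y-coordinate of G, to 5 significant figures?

35.259

P is at the origin; PU is horizontal with |PU| = 59.1 and U in +x, so U = (59.1, 0). PB runs at 81.7° with |PB| = 30.8, so B = (4.4462, 30.477). G is determined by |BG| = 46.7 and |GU| = 36.2 together: it lies at the intersection of circle(B, 46.7) and circle(U, 36.2). With |BU| = 62.577, the foot of the radical line on BU is 38.244 from B and the perpendicular offset is √(46.7² − 38.244²) = 26.801. Taking the left-of-BU solution: G = (50.901, 35.259).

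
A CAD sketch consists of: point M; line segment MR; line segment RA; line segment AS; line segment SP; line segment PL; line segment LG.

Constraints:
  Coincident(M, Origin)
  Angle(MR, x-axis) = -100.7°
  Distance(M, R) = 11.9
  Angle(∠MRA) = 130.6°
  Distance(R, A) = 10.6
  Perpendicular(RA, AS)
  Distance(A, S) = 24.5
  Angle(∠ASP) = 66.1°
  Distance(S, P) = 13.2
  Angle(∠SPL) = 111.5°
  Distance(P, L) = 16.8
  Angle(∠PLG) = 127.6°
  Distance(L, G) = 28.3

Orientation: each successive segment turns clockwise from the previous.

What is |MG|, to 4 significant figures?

37.87

∠SPL = 111.5° gives PL at -62.50° from the x-axis; with |PL| = 16.8, L = (-2.726, -9.260). ∠PLG = 127.6° gives LG at -114.9° from the x-axis; with |LG| = 28.3, G = (-14.64, -34.93). Then |MG| = |G − M| = 37.87.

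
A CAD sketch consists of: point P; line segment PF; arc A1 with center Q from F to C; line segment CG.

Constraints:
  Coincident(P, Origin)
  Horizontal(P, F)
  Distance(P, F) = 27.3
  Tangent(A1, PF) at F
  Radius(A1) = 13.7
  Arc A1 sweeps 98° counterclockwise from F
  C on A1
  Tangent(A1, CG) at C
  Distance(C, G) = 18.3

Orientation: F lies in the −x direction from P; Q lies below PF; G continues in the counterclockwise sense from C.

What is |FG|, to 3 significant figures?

35.5

On A1, F sits at bearing 90° from Q; a 98° counterclockwise sweep puts C at bearing 188°, so C = Q + 13.7·(cos 188°, sin 188°) = (-40.9, -15.6). Tangency of A1 to CG means the radius QC is perpendicular to CG, so CG runs along (−sin 188°, cos 188°); with |CG| = 18.3, G = (-38.3, -33.7). Then |FG| = |G − F| = 35.5.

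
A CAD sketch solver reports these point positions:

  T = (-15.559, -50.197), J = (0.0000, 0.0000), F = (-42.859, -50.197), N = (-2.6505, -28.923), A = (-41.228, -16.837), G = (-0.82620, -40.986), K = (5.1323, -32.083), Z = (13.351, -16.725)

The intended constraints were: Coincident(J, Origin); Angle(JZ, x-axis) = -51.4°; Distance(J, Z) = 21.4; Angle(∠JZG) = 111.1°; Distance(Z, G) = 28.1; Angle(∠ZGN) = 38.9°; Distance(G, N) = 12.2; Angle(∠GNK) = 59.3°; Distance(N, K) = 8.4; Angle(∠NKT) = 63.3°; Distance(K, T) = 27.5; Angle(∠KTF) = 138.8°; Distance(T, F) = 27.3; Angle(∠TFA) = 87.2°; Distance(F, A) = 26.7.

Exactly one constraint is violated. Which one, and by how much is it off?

Distance(F, A) = 26.7 — off by 6.70.

J = (0.00, 0.00) ✓; JZ at -51.40° ✓; |JZ| = 21.40 ✓; ∠JZG = 111.1° ✓; |ZG| = 28.10 ✓; ∠ZGN = 38.90° ✓; |GN| = 12.20 ✓; ∠GNK = 59.30° ✓; |NK| = 8.400 ✓; ∠NKT = 63.30° ✓; |KT| = 27.50 ✓; ∠KTF = 138.8° ✓; |TF| = 27.30 ✓; ∠TFA = 87.20° ✓; |FA| = 33.40 ✗.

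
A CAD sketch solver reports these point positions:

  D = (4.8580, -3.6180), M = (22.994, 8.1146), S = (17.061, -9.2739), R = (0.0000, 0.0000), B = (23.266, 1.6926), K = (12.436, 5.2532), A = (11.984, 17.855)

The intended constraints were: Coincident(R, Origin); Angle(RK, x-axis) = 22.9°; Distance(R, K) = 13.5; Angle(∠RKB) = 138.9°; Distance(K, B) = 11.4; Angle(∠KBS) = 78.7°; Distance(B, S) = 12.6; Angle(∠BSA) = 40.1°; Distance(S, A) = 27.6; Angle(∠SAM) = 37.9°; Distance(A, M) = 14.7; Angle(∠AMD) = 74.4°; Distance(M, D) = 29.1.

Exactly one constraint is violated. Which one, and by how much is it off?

Distance(M, D) = 29.1 — off by 7.50.

R = (0.00, 0.00) ✓; RK at 22.90° ✓; |RK| = 13.50 ✓; ∠RKB = 138.9° ✓; |KB| = 11.40 ✓; ∠KBS = 78.70° ✓; |BS| = 12.60 ✓; ∠BSA = 40.10° ✓; |SA| = 27.60 ✓; ∠SAM = 37.90° ✓; |AM| = 14.70 ✓; ∠AMD = 74.40° ✓; |MD| = 21.60 ✗.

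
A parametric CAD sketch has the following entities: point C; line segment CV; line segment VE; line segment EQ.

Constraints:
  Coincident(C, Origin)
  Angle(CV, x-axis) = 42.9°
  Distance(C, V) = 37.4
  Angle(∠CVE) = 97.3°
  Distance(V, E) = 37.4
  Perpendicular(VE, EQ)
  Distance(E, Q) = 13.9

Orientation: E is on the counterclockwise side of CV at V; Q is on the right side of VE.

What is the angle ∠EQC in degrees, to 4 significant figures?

39.58°

C is at the origin; CV runs at 42.9° with length 37.4, so V = 37.4·(cos 42.9°, sin 42.9°) = (27.40, 25.46). ∠CVE = 97.3°, so VE runs at 42.9° + (180° − 97.3°) = 125.6° from the x-axis; with |VE| = 37.4, E = V + 37.4·(cos 125.6°, sin 125.6°) = (5.626, 55.87). VE ⟂ EQ; with |EQ| = 13.9 on the right of VE, Q = E + 13.9·(0.8131, 0.5821) = (16.93, 63.96). Then cos ∠EQC = QE·QC / (|QE||QC|), giving 39.58°.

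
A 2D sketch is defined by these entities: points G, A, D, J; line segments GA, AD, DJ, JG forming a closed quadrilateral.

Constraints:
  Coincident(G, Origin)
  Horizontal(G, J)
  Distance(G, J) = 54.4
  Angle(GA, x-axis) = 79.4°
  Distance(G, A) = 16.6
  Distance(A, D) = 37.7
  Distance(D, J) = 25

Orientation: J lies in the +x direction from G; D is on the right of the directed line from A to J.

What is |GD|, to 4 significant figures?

32.31

Checks: |GJ| = 54.40 ✓; |GA| = 16.60 ✓; |AD| = 37.70 ✓; |DJ| = 25.00 ✓.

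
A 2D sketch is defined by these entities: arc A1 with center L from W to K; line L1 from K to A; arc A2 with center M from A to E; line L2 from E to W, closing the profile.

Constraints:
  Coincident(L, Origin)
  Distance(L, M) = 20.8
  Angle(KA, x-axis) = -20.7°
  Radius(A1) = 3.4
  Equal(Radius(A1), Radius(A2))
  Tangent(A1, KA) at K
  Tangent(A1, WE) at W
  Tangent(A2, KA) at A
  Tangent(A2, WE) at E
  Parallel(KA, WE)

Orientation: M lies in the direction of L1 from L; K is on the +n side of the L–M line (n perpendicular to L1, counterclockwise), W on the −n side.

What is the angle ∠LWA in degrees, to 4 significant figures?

71.90°

The slot axis is L1's direction at -20.7°, so u = (cos -20.7°, sin -20.7°) = (0.9354, -0.3535) and n = (−sin -20.7°, cos -20.7°) = (0.3535, 0.9354). L is at the origin and M lies 20.8 along u from L, so M = 20.8·u = (19.46, -7.352). Tangency of A1 to both parallel lines with radius 3.4 puts K and W at L ± 3.4·n: K = (1.202, 3.181), W = (-1.202, -3.181). Equal radii place A and E the same way about M: A = M + 3.4·n = (20.66, -4.172), E = M − 3.4·n = (18.26, -10.53). Then cos ∠LWA = WL·WA / (|WL||WA|), giving 71.90°.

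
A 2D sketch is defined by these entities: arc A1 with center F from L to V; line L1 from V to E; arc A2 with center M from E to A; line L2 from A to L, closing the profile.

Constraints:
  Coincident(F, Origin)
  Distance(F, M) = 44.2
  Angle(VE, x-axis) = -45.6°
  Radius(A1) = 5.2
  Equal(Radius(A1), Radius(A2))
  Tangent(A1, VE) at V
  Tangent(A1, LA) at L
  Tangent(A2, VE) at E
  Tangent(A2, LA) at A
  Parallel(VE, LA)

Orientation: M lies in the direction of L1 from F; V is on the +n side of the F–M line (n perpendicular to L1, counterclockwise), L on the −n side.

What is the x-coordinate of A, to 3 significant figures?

27.2

The slot axis is L1's direction at -45.6°, so u = (cos -45.6°, sin -45.6°) = (0.700, -0.714) and n = (−sin -45.6°, cos -45.6°) = (0.714, 0.700). F is at the origin and M lies 44.2 along u from F, so M = 44.2·u = (30.9, -31.6). Tangency of A1 to both parallel lines with radius 5.2 puts V and L at F ± 5.2·n: V = (3.72, 3.64), L = (-3.72, -3.64). Equal radii place E and A the same way about M: E = M + 5.2·n = (34.6, -27.9), A = M − 5.2·n = (27.2, -35.2). So A.x = 27.2.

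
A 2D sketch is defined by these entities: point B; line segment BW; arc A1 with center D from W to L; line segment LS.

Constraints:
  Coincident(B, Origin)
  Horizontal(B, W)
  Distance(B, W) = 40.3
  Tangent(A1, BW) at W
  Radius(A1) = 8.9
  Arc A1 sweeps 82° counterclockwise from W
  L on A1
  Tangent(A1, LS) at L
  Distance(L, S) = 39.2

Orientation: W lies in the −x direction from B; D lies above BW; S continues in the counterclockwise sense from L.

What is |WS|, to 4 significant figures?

48.62

B is at the origin; BW is horizontal with |BW| = 40.3 and W on the −x side, so W = (-40.30, 0.000). Since A1 is tangent to BW there, DW ⟂ BW, so D = W + (0, 8.9) = (-40.30, 8.900). On A1, W sits at bearing -90° from D; an 82° counterclockwise sweep puts L at bearing -8°, so L = D + 8.9·(cos -8°, sin -8°) = (-31.49, 7.661). Tangency of A1 to LS means the radius DL is perpendicular to LS, so LS runs along (−sin -8°, cos -8°); with |LS| = 39.2, S = (-26.03, 46.48). Then |WS| = |S − W| = 48.62.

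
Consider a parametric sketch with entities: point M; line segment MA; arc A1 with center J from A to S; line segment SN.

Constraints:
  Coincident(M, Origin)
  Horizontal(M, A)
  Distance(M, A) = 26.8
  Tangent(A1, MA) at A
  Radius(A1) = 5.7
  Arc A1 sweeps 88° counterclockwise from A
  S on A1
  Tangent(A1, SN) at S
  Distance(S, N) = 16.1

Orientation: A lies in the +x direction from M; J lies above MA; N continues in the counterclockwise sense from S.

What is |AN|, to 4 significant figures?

22.48

M is at the origin; M and A share the same y with |MA| = 26.8 and A on the +x side, so A = (26.80, 0.000). A1 meets MA tangentially, so JA is at right angles to MA, so J = A + (0, 5.7) = (26.80, 5.700). On A1, A sits at bearing -90° from J; an 88° counterclockwise sweep puts S at bearing -2°, so S = J + 5.7·(cos -2°, sin -2°) = (32.50, 5.501). The tangent condition forces JS to be normal to SN, so SN runs along (−sin -2°, cos -2°); with |SN| = 16.1, N = (33.06, 21.59). Then |AN| = |N − A| = 22.48.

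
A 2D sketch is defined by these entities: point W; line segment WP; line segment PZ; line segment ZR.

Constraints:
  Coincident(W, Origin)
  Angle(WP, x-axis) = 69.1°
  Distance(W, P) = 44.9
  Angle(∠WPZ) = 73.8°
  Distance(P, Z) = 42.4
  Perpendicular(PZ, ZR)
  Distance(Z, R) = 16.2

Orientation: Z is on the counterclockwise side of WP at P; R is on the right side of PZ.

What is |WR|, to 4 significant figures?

66.41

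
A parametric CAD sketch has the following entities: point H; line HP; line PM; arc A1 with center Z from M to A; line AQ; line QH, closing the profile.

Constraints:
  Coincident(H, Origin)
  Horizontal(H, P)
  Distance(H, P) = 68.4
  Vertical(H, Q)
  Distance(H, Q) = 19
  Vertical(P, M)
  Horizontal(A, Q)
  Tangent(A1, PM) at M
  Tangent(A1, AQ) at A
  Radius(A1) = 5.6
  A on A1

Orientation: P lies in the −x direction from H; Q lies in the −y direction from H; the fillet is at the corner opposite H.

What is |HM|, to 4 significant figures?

69.70

The virtual corner opposite H is at (-68.40, -19.00). The tangent condition forces ZM to be normal to PM and since A1 is tangent to AQ there, ZA ⟂ AQ, with radius 5.6, so the center Z sits 5.6 in from both sides at Z = (-62.80, -13.40). That places the tangent points at M = (-68.40, -13.40) on PM and A = (-62.80, -19.00) on AQ. Then |HM| = |M − H| = 69.70.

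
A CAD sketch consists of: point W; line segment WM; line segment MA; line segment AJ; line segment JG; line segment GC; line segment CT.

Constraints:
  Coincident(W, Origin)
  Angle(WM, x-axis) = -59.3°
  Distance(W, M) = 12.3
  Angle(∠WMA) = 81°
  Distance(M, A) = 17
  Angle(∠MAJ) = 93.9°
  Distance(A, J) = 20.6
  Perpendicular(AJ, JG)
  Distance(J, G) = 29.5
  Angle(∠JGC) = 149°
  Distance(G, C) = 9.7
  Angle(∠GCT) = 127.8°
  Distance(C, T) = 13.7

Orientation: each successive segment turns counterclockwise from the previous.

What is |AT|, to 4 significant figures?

39.49

W is at the origin; WM runs at -59.3° with length 12.3, so M = (6.280, -10.58). ∠WMA = 81.0° gives MA at 39.70° from the x-axis; with |MA| = 17.0, A = (19.36, 0.2829). ∠MAJ = 93.9° gives AJ at 125.8° from the x-axis; with |AJ| = 20.6, J = (7.309, 16.99). AJ is perpendicular to JG, so JG runs at -144.2°; with |JG| = 29.5, G = (-16.62, -0.2655). ∠JGC = 149.0° gives GC at -113.2° from the x-axis; with |GC| = 9.7, C = (-20.44, -9.181). ∠GCT = 127.8° gives CT at -61.00° from the x-axis; with |CT| = 13.7, T = (-13.80, -21.16). Then |AT| = |T − A| = 39.49.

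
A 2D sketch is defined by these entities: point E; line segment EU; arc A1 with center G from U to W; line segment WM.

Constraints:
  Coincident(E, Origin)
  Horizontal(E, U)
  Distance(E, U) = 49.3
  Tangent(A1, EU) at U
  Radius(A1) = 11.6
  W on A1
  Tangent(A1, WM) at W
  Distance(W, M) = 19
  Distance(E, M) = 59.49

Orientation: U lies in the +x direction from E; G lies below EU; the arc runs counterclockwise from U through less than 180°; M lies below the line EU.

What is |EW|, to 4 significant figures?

43.01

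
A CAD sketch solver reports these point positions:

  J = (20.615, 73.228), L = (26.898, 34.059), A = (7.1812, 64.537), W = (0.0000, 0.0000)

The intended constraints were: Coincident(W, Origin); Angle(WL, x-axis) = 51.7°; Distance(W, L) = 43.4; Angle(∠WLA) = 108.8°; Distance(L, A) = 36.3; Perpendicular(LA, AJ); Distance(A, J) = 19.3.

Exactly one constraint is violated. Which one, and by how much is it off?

Distance(A, J) = 19.3 — off by 3.30.

W = (0.00, 0.00) ✓; WL at 51.70° ✓; |WL| = 43.40 ✓; ∠WLA = 108.8° ✓; |LA| = 36.30 ✓; ∠(LA, AJ) = 90.00° ✓; |AJ| = 16.00 ✗.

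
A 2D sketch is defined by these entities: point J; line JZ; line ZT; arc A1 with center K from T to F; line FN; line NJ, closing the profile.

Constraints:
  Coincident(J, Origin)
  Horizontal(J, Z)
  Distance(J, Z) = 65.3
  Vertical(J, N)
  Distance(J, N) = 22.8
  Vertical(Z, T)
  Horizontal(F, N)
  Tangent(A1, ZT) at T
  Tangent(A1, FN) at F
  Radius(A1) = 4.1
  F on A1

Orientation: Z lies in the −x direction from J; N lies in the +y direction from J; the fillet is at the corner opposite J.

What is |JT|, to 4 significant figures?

67.92

The virtual corner opposite J is at (-65.30, 22.80). Since A1 is tangent to ZT there, KT ⟂ ZT and tangency of A1 to FN means the radius KF is perpendicular to FN, with radius 4.1, so the center K sits 4.1 in from both sides at K = (-61.20, 18.70). That places the tangent points at T = (-65.30, 18.70) on ZT and F = (-61.20, 22.80) on FN. Then |JT| = |T − J| = 67.92.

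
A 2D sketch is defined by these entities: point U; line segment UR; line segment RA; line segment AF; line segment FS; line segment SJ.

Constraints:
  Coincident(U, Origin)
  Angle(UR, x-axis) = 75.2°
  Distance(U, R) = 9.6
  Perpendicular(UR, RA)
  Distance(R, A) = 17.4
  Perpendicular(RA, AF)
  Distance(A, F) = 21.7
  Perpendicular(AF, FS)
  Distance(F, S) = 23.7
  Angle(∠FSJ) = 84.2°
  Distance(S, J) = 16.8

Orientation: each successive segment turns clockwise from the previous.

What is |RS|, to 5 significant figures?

22.596

U is at the origin; UR runs at 75.2° with length 9.6, so R = (2.4523, 9.2815). The perpendicularity gives RA at right angles to UR, so RA runs at -14.800°; with |RA| = 17.4, A = (19.275, 4.8367). The perpendicularity gives AF at right angles to RA, so AF runs at -104.80°; with |AF| = 21.7, F = (13.732, -16.143). The perpendicularity gives FS at right angles to AF, so FS runs at 165.20°; with |FS| = 23.7, S = (-9.1819, -10.089). Then |RS| = |S − R| = 22.596.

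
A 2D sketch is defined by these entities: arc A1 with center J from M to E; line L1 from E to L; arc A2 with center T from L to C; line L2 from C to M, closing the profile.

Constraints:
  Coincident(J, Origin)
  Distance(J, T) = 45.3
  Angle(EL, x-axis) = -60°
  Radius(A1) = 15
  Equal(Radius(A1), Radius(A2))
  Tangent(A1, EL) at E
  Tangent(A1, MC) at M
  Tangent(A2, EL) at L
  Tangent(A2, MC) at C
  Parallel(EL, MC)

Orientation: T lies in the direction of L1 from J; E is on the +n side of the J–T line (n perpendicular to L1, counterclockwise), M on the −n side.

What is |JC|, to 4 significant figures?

47.72

The slot axis is L1's direction at -60.0°, so u = (cos -60.0°, sin -60.0°) = (0.5000, -0.8660) and n = (−sin -60.0°, cos -60.0°) = (0.8660, 0.5000). J is at the origin and T lies 45.3 along u from J, so T = 45.3·u = (22.65, -39.23). Tangency of A1 to both parallel lines with radius 15.0 puts E and M at J ± 15.0·n: E = (12.99, 7.500), M = (-12.99, -7.500). Equal radii place L and C the same way about T: L = T + 15.0·n = (35.64, -31.73), C = T − 15.0·n = (9.660, -46.73). Then |JC| = |C − J| = 47.72.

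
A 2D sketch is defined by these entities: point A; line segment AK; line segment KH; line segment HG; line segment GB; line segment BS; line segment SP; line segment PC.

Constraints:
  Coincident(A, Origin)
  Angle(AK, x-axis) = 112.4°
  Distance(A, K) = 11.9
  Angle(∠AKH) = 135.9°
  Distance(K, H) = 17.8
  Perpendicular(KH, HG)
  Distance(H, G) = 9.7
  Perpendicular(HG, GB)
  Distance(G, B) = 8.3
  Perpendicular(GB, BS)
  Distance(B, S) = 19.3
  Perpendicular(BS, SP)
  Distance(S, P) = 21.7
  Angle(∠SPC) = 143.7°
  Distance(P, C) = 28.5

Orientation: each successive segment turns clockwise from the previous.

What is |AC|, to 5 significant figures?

62.723

A is at the origin; AK runs at 112.4° with length 11.9, so K = (-4.5347, 11.002). ∠AKH = 135.9° gives KH at 68.300° from the x-axis; with |KH| = 17.8, H = (2.0468, 27.541). KH ⟂ HG, so HG runs at -21.700°; with |HG| = 9.7, G = (11.059, 23.954). HG is perpendicular to GB, so GB runs at -111.70°; with |GB| = 8.3, B = (7.9904, 16.242). The perpendicularity gives BS at right angles to GB, so BS runs at 158.30°; with |BS| = 19.3, S = (-9.9418, 23.378). BS ⟂ SP, so SP runs at 68.300°; with |SP| = 21.7, P = (-1.9183, 43.541). ∠SPC = 143.7° gives PC at 32.000° from the x-axis; with |PC| = 28.5, C = (22.251, 58.643). Then |AC| = |C − A| = 62.723.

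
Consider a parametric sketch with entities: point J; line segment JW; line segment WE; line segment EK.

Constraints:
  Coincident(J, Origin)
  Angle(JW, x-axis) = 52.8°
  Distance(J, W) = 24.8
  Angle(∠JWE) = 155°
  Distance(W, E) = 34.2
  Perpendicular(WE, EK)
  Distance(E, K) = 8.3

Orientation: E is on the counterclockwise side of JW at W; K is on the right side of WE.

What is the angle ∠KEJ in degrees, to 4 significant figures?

100.5°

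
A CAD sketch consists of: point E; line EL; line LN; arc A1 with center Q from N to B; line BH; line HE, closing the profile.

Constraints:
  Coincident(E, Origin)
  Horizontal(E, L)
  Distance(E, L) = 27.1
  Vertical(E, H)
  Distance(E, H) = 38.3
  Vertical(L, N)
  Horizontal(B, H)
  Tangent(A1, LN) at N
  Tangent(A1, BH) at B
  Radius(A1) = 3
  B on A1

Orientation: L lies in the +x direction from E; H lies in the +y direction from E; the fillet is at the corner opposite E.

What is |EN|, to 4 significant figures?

44.50

E is at the origin; E and L share the same y with |EL| = 27.1 and L on the +x side, so L = (27.10, 0.000). EH is vertical with |EH| = 38.3 and H on the +y side, so H = (0.000, 38.30). The virtual corner opposite E is at (27.10, 38.30). A1 meets LN tangentially, so QN is at right angles to LN and tangency of A1 to BH means the radius QB is perpendicular to BH, with radius 3.0, so the center Q sits 3.0 in from both sides at Q = (24.10, 35.30). That places the tangent points at N = (27.10, 35.30) on LN and B = (24.10, 38.30) on BH. Then |EN| = |N − E| = 44.50.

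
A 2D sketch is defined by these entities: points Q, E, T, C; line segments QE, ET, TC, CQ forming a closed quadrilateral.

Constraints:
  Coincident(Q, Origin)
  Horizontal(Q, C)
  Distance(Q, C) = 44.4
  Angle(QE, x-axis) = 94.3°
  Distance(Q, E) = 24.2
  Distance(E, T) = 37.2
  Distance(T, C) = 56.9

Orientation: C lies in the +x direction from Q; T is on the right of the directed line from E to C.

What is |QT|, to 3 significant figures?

16.3

Checks: |ET| = 37.20 ✓; |TC| = 56.90 ✓.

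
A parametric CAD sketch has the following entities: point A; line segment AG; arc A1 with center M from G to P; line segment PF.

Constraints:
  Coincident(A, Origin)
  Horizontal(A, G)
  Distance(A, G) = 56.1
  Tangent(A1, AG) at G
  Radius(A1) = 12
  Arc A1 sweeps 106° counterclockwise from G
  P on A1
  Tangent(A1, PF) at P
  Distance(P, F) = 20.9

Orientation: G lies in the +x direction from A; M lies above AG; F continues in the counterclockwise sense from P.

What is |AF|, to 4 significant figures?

71.28

On A1, G sits at bearing -90° from M; a 106° counterclockwise sweep puts P at bearing 16°, so P = M + 12.0·(cos 16°, sin 16°) = (67.64, 15.31). Since A1 is tangent to PF there, MP ⟂ PF, so PF runs along (−sin 16°, cos 16°); with |PF| = 20.9, F = (61.87, 35.40). Then |AF| = |F − A| = 71.28.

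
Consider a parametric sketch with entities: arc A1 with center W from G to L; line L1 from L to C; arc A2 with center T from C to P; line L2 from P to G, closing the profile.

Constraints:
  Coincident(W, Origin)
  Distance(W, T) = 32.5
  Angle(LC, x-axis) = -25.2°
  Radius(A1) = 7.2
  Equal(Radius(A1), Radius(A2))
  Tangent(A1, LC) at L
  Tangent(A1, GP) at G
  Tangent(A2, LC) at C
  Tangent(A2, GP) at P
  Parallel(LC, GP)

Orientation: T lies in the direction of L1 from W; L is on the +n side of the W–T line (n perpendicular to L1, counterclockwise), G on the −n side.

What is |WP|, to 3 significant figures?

33.3

Tangency of A1 to both parallel lines with radius 7.2 puts L and G at W ± 7.2·n: L = (3.07, 6.51), G = (-3.07, -6.51). Equal radii place C and P the same way about T: C = T + 7.2·n = (32.5, -7.32), P = T − 7.2·n = (26.3, -20.4). Then |WP| = |P − W| = 33.3.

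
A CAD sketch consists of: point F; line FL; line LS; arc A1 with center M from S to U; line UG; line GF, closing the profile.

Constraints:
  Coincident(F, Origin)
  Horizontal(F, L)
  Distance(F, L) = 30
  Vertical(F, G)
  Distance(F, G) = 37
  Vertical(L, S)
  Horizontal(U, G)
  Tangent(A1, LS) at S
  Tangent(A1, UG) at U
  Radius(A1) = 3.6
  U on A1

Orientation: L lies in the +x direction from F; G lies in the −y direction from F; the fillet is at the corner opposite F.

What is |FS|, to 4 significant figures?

44.89

F is at the origin; FL is horizontal with |FL| = 30.0 and L on the +x side, so L = (30.00, 0.000). FG is vertical with |FG| = 37.0 and G on the −y side, so G = (0.000, -37.00). The virtual corner opposite F is at (30.00, -37.00). The tangent condition forces MS to be normal to LS and tangency of A1 to UG means the radius MU is perpendicular to UG, with radius 3.6, so the center M sits 3.6 in from both sides at M = (26.40, -33.40). That places the tangent points at S = (30.00, -33.40) on LS and U = (26.40, -37.00) on UG. Then |FS| = |S − F| = 44.89.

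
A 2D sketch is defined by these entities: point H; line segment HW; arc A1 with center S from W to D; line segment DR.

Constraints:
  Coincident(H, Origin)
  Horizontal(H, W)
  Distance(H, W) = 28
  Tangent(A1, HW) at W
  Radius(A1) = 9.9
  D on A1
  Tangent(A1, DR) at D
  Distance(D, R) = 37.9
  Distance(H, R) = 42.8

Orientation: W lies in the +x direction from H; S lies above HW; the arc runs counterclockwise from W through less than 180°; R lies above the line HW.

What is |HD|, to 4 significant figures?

38.64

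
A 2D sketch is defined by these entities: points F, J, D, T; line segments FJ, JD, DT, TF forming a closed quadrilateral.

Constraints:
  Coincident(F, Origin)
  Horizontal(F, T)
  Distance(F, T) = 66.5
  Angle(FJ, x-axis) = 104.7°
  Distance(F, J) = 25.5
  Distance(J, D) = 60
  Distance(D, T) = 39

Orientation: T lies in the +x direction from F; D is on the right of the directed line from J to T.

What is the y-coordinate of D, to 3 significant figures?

-20.3

Checks: |FT| = 66.50 ✓; |FJ| = 25.50 ✓; |JD| = 60.00 ✓; |DT| = 39.00 ✓.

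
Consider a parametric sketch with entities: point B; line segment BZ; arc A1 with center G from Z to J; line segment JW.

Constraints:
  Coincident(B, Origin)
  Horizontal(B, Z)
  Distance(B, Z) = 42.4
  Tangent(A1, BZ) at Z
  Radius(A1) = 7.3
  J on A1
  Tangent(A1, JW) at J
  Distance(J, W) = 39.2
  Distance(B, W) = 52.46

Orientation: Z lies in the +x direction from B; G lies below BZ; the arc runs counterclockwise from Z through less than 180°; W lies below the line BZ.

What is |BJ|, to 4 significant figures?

35.73

Checks: |GJ| = 7.300 ✓; ∠(GJ, JW) = 90.00° ✓; |JW| = 39.20 ✓; |BW| = 52.46 ✓.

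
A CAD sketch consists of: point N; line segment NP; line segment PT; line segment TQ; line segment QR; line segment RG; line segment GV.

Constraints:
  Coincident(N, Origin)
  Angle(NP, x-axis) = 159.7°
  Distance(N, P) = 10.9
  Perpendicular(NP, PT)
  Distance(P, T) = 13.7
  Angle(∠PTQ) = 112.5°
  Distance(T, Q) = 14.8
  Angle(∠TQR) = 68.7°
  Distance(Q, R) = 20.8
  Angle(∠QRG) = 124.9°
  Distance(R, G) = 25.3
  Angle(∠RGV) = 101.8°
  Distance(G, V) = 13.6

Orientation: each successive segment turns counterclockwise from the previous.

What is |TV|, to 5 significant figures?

26.597

N is at the origin; NP runs at 159.7° with length 10.9, so P = (-10.223, 3.7816). The perpendicularity gives PT at right angles to NP, so PT runs at -110.30°; with |PT| = 13.7, T = (-14.976, -9.0675). ∠PTQ = 112.5° gives TQ at -42.800° from the x-axis; with |TQ| = 14.8, Q = (-4.1168, -19.123). ∠TQR = 68.7° gives QR at 68.500° from the x-axis; with |QR| = 20.8, R = (3.5064, 0.22947). ∠QRG = 124.9° gives RG at 123.60° from the x-axis; with |RG| = 25.3, G = (-10.494, 21.302). ∠RGV = 101.8° gives GV at -158.20° from the x-axis; with |GV| = 13.6, V = (-23.122, 16.252). Then |TV| = |V − T| = 26.597.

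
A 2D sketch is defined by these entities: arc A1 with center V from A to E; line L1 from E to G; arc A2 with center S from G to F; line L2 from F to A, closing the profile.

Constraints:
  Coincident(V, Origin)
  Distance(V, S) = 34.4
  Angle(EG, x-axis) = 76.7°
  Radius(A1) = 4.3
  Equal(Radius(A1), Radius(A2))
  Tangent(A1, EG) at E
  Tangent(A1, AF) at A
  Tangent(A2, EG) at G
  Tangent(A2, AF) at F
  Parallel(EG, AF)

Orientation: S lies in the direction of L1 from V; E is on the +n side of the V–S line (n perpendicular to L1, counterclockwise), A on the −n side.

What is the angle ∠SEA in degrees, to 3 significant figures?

82.9°

The slot axis is L1's direction at 76.7°, so u = (cos 76.7°, sin 76.7°) = (0.230, 0.973) and n = (−sin 76.7°, cos 76.7°) = (-0.973, 0.230). V is at the origin and S lies 34.4 along u from V, so S = 34.4·u = (7.91, 33.5). Tangency of A1 to both parallel lines with radius 4.3 puts E and A at V ± 4.3·n: E = (-4.18, 0.989), A = (4.18, -0.989). Then cos ∠SEA = ES·EA / (|ES||EA|), giving 82.9°.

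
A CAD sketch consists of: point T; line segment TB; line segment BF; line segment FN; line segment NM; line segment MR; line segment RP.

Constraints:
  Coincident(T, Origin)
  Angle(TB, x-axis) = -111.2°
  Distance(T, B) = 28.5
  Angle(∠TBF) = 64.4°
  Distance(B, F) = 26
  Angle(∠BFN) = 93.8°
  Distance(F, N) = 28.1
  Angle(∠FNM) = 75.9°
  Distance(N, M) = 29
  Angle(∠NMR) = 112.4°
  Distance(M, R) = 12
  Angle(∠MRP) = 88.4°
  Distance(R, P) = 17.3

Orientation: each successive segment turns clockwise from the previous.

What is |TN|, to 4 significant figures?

15.72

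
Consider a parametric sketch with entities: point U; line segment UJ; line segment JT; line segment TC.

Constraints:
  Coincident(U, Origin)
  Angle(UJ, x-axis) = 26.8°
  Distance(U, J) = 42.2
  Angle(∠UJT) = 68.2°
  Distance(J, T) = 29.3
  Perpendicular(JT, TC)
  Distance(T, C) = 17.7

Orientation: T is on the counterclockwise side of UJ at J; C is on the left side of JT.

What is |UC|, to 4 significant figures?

25.44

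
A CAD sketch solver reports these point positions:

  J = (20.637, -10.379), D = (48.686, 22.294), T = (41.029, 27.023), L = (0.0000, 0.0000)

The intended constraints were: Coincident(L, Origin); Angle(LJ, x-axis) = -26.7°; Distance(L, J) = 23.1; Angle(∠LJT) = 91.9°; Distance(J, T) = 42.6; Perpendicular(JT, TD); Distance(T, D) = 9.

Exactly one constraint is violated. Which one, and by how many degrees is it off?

Perpendicular(JT, TD) — off by 3.10°.

L = (0.00, 0.00) ✓; LJ at -26.70° ✓; |LJ| = 23.10 ✓; ∠LJT = 91.90° ✓; |JT| = 42.60 ✓; ∠(JT, TD) = 93.10° ✗; |TD| = 9.000 ✓.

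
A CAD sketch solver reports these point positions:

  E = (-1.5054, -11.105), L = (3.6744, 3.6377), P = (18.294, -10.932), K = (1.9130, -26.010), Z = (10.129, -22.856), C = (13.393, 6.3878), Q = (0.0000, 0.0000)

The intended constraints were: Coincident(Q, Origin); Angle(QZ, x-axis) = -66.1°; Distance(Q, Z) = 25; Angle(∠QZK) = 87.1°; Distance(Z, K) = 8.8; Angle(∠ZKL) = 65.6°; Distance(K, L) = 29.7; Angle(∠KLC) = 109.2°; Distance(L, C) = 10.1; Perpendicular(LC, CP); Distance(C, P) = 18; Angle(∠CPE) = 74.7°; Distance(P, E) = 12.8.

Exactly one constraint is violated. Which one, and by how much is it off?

Distance(P, E) = 12.8 — off by 7.00.

Q = (0.00, 0.00) ✓; QZ at -66.10° ✓; |QZ| = 25.00 ✓; ∠QZK = 87.10° ✓; |ZK| = 8.801 ✓; ∠ZKL = 65.60° ✓; |KL| = 29.70 ✓; ∠KLC = 109.2° ✓; |LC| = 10.10 ✓; ∠(LC, CP) = 90.00° ✓; |CP| = 18.00 ✓; ∠CPE = 74.70° ✓; |PE| = 19.80 ✗.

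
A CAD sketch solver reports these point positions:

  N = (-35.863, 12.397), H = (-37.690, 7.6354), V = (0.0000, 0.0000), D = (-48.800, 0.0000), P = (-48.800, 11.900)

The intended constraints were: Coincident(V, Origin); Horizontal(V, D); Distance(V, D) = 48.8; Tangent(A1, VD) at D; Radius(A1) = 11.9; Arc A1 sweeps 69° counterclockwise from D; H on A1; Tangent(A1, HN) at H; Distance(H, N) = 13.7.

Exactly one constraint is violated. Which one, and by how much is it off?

Distance(H, N) = 13.7 — off by 8.60.

V = (0.00, 0.00) ✓; V.y = 0.00, D.y = 0.00 ✓; |VD| = 48.80 ✓; ∠(PD, DV) = 90.00° ✓; |PD| = 11.90 ✓; bearing(P→H) − bearing(P→D) = 69.00° ✓; |PH| = 11.90 ✓; ∠(PH, HN) = 89.99° ✓; |HN| = 5.100 ✗.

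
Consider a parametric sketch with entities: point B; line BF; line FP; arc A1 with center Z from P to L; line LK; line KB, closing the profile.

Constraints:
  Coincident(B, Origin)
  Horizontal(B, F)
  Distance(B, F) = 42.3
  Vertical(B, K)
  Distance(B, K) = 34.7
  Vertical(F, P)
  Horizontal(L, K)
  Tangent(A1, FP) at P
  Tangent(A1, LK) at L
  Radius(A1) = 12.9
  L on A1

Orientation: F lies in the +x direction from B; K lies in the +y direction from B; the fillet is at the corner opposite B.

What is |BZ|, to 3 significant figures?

36.6

B is at the origin; BF is horizontal with |BF| = 42.3 and F on the +x side, so F = (42.3, 0.00). B and K share the same x with |BK| = 34.7 and K on the +y side, so K = (0.00, 34.7). The virtual corner opposite B is at (42.3, 34.7). A1 meets FP tangentially, so ZP is at right angles to FP and the tangent condition forces ZL to be normal to LK, with radius 12.9, so the center Z sits 12.9 in from both sides at Z = (29.4, 21.8). Then |BZ| = |Z − B| = 36.6.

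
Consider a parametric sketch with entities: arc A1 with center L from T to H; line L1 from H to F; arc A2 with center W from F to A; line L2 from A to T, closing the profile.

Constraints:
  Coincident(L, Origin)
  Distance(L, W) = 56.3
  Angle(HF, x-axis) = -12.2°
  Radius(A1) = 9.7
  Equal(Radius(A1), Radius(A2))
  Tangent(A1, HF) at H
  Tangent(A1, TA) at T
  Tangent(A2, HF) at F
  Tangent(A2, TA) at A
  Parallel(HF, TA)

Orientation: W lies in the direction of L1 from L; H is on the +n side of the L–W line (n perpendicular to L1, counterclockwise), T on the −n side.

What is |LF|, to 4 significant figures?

57.13

The slot axis is L1's direction at -12.2°, so u = (cos -12.2°, sin -12.2°) = (0.9774, -0.2113) and n = (−sin -12.2°, cos -12.2°) = (0.2113, 0.9774). L is at the origin and W lies 56.3 along u from L, so W = 56.3·u = (55.03, -11.90). Tangency of A1 to both parallel lines with radius 9.7 puts H and T at L ± 9.7·n: H = (2.050, 9.481), T = (-2.050, -9.481). Equal radii place F and A the same way about W: F = W + 9.7·n = (57.08, -2.417), A = W − 9.7·n = (52.98, -21.38). Then |LF| = |F − L| = 57.13.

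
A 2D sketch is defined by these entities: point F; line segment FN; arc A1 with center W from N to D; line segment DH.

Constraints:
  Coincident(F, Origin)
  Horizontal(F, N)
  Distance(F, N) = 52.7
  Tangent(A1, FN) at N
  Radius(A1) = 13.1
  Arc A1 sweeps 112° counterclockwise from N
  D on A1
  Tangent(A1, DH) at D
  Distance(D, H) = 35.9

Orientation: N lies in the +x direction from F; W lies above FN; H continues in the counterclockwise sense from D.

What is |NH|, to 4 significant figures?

51.31

F is at the origin; FN is horizontal with |FN| = 52.7 and N on the +x side, so N = (52.70, 0.000). Since A1 is tangent to FN there, WN ⟂ FN, so W = N + (0, 13.1) = (52.70, 13.10). On A1, N sits at bearing -90° from W; a 112° counterclockwise sweep puts D at bearing 22°, so D = W + 13.1·(cos 22°, sin 22°) = (64.85, 18.01). Tangency of A1 to DH means the radius WD is perpendicular to DH, so DH runs along (−sin 22°, cos 22°); with |DH| = 35.9, H = (51.40, 51.29). Then |NH| = |H − N| = 51.31.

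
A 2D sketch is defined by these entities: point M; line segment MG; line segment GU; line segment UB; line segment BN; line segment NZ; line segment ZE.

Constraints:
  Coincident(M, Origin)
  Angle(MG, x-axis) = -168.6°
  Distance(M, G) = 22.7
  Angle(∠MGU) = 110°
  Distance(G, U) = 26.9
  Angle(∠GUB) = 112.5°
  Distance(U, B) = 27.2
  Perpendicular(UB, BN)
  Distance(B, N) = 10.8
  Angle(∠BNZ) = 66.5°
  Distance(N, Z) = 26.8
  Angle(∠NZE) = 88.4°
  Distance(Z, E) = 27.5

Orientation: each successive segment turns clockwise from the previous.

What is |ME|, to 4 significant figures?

65.45

M is at the origin; MG runs at -168.6° with length 22.7, so G = (-22.25, -4.487). ∠MGU = 110.0° gives GU at 121.4° from the x-axis; with |GU| = 26.9, U = (-36.27, 18.47). ∠GUB = 112.5° gives UB at 53.90° from the x-axis; with |UB| = 27.2, B = (-20.24, 40.45). UB ⟂ BN, so BN runs at -36.10°; with |BN| = 10.8, N = (-11.51, 34.09). ∠BNZ = 66.5° gives NZ at -149.6° from the x-axis; with |NZ| = 26.8, Z = (-34.63, 20.53). ∠NZE = 88.4° gives ZE at 118.8° from the x-axis; with |ZE| = 27.5, E = (-47.88, 44.62). Then |ME| = |E − M| = 65.45.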